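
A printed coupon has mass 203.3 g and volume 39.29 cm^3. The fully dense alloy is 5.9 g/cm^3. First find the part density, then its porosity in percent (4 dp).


rho_part = 203.3 / 39.29 = 5.17434462 g/cm^3
Porosity = (1 - 5.17434462/5.9)*100 = 12.2992 %


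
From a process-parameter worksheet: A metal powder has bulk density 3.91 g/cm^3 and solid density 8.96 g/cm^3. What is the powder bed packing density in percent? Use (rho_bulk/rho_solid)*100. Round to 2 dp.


Packing = (3.91/8.96)*100 = 43.64 %


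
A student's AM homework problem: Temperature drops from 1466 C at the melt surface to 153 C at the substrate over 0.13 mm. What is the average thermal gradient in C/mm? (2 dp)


G = (1466-153)/0.13 = 10100.0 C/mm


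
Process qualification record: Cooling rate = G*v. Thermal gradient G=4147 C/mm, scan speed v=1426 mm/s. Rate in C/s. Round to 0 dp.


CR = 4147 * 1426 = 5913622 C/s


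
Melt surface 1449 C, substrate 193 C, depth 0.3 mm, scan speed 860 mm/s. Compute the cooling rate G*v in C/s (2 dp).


G = (1449-193)/0.3 = 4186.66666667 C/mm
CR = 4186.66666667 * 860 = 3600533.33 C/s


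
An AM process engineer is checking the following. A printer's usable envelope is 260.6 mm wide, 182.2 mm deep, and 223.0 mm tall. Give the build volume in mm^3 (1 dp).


V = 260.6 * 182.2 * 223.0 = 10588334.4 mm^3


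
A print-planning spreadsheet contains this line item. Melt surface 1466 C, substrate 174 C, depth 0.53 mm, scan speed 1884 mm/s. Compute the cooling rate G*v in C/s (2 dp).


G = (1466-174)/0.53 = 2437.73584906 C/mm
CR = 2437.73584906 * 1884 = 4592694.34 C/s


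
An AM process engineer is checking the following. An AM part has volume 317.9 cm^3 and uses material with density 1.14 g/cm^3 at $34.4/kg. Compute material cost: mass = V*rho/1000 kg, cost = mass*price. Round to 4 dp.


Mass = 317.9*1.14/1000 = 0.362406 kg
Cost = 0.362406 * 34.4 = 12.4668 $


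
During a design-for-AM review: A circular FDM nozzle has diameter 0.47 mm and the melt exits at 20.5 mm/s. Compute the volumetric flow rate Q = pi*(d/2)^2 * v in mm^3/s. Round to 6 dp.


A = pi*(0.47/2)^2 = 0.17349445 mm^2
Q = 0.17349445 * 20.5 = 3.556636 mm^3/s


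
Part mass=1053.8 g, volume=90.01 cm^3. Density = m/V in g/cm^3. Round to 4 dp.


rho = 1053.8 / 90.01 = 11.7076 g/cm^3


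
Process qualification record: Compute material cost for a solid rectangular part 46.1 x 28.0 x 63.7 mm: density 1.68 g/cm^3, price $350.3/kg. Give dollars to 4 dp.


V = 46.1 * 28.0 * 63.7 = 82223.96 mm^3 = 82.22396 cm^3
Mass = 82.22396 * 1.68 / 1000 = 0.13813625 kg
Cost = 0.13813625 * 350.3 = 48.3891 $


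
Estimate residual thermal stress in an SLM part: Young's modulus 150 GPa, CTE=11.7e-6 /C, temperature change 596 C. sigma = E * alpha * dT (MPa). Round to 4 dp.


sigma = 150*1000 * 11.7e-6 * 596 = 1045.98 MPa


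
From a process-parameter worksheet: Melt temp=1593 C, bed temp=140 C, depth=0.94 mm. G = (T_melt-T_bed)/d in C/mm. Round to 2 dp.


G = (1593-140)/0.94 = 1545.74 C/mm


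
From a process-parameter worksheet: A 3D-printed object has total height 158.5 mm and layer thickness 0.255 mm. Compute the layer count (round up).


Layers = ceil(158.5/0.255) = 622


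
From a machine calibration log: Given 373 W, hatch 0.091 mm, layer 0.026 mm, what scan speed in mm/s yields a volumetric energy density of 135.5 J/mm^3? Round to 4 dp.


v = 373 / (135.5*0.091*0.026) = 1163.4689 mm/s


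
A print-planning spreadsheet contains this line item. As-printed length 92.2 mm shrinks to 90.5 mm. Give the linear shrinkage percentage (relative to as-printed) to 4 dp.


Shrinkage = ((92.2-90.5)/92.2)*100 = 1.8438 %


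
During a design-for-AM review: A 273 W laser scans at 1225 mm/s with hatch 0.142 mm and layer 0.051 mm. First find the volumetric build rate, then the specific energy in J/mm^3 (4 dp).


Build rate = 1225 * 0.142 * 0.051 = 8.87145 mm^3/s
SE = 273 / 8.87145 = 30.7729 J/mm^3


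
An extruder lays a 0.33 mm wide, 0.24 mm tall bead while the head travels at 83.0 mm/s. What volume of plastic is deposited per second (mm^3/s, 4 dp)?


Rate = 0.33 * 0.24 * 83.0 = 6.5736 mm^3/s


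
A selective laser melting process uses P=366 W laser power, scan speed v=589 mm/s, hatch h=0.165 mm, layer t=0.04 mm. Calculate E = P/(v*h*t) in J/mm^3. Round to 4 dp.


E = 366 / (589*0.165*0.04) = 94.1503 J/mm^3


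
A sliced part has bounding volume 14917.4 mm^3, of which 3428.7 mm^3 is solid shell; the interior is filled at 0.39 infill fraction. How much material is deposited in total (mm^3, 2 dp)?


V_infill = (14917.4 - 3428.7) * 0.39 = 4480.59
V_total = 3428.7 + 4480.59 = 7909.29 mm^3


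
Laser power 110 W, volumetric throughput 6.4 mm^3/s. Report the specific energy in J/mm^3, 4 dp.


SE = 110 / 6.4 = 17.1875 J/mm^3


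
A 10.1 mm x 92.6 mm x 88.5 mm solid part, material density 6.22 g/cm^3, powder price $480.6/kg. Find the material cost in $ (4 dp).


V = 10.1 * 92.6 * 88.5 = 82770.51 mm^3 = 82.77051 cm^3
Mass = 82.77051 * 6.22 / 1000 = 0.51483257 kg
Cost = 0.51483257 * 480.6 = 247.4285 $


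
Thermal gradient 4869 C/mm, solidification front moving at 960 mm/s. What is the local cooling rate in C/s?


CR = 4869 * 960 = 4674240 C/s


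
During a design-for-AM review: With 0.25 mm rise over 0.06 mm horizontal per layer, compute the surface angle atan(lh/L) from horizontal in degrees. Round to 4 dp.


angle = atan(0.25/0.06) = 76.5043 degrees


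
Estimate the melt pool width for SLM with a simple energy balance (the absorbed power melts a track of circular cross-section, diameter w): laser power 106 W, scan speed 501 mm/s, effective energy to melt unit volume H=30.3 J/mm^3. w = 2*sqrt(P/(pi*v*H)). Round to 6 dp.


w = 2*sqrt(106/(pi*501*30.3)) = 0.09429 mm


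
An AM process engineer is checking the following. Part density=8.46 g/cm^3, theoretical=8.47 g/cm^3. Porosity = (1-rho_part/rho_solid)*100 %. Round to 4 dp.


Porosity = (1-8.46/8.47)*100 = 0.1181 %


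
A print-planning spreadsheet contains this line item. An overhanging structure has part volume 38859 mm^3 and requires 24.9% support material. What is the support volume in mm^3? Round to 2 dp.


V_support = 38859 * 0.249 = 9675.89 mm^3


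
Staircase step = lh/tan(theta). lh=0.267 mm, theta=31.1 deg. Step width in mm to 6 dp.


step = 0.267 / tan(31.1) = 0.442611 mm


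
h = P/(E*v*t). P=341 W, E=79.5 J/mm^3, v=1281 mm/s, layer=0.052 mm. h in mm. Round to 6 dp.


h = 341 / (79.5*1281*0.052) = 0.064392 mm


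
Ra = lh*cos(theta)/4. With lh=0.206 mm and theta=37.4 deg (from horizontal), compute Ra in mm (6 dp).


Ra = 0.206 * cos(37.4) / 4 = 0.040912 mm


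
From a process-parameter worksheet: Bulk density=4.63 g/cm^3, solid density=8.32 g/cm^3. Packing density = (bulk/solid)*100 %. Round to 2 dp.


Packing = (4.63/8.32)*100 = 55.65 %


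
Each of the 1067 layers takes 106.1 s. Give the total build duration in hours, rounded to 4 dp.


t = 1067 * 106.1 / 3600 = 31.4469 hrs


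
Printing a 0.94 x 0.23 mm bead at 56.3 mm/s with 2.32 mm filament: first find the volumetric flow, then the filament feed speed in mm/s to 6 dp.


Q = 0.94 * 0.23 * 56.3 = 12.17206 mm^3/s
A_fil = pi*(2.32/2)^2 = 4.22732707 mm^2
v_feed = 12.17206 / 4.22732707 = 2.879375 mm/s


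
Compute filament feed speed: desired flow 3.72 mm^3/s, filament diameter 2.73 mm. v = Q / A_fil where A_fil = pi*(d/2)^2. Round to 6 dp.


A = pi*(2.73/2)^2 = 5.853494
v = 3.72 / 5.853494 = 0.635518 mm/s


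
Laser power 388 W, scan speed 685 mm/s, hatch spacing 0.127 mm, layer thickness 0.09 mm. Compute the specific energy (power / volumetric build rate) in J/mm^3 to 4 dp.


Build rate = 685 * 0.127 * 0.09 = 7.82955 mm^3/s
SE = 388 / 7.82955 = 49.5558 J/mm^3


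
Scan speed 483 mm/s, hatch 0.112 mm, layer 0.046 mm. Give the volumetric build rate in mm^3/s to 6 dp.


Rate = 483 * 0.112 * 0.046 = 2.488416 mm^3/s


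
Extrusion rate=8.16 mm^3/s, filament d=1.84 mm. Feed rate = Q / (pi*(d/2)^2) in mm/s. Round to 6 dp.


A = pi*(1.84/2)^2 = 2.659044
v = 8.16 / 2.659044 = 3.068772 mm/s


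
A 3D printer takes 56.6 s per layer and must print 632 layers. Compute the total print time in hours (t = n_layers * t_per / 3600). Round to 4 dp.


t = 632 * 56.6 / 3600 = 9.9364 hrs


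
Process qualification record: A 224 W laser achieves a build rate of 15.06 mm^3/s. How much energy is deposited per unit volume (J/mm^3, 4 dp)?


SE = 224 / 15.06 = 14.8738 J/mm^3


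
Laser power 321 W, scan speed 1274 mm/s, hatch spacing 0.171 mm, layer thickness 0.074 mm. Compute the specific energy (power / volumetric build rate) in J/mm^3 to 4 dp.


Build rate = 1274 * 0.171 * 0.074 = 16.121196 mm^3/s
SE = 321 / 16.121196 = 19.9117 J/mm^3


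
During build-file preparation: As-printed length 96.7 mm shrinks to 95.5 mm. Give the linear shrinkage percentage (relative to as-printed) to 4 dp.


Shrinkage = ((96.7-95.5)/96.7)*100 = 1.241 %


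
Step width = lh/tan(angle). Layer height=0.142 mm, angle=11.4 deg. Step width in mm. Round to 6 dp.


step = 0.142 / tan(11.4) = 0.704242 mm


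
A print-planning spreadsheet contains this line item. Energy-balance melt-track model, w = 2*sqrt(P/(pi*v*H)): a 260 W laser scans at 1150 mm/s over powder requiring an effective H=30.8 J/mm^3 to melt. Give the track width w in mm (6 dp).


w = 2*sqrt(260/(pi*1150*30.8)) = 0.096676 mm


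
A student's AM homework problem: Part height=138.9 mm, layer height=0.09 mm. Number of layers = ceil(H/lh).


Layers = ceil(138.9/0.09) = 1544


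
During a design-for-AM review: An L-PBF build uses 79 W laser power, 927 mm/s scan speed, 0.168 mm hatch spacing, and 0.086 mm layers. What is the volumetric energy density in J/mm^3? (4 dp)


E = 79 / (927*0.168*0.086) = 5.8985 J/mm^3


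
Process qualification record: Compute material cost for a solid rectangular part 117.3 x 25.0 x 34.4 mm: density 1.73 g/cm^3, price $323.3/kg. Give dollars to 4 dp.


V = 117.3 * 25.0 * 34.4 = 100878.0 mm^3 = 100.878 cm^3
Mass = 100.878 * 1.73 / 1000 = 0.17451894 kg
Cost = 0.17451894 * 323.3 = 56.422 $


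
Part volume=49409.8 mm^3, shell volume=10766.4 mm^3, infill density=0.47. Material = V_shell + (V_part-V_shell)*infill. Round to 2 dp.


V_infill = (49409.8 - 10766.4) * 0.47 = 18162.4
V_total = 10766.4 + 18162.4 = 28928.8 mm^3


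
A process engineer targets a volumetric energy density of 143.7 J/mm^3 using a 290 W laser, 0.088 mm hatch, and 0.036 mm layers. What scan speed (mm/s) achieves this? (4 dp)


v = 290 / (143.7*0.088*0.036) = 637.0244 mm/s


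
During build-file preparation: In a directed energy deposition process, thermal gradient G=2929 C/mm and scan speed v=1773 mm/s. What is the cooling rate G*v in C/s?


CR = 2929 * 1773 = 5193117 C/s


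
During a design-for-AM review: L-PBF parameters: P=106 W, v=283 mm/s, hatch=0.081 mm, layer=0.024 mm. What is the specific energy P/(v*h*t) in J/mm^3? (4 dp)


Build rate = 283 * 0.081 * 0.024 = 0.550152 mm^3/s
SE = 106 / 0.550152 = 192.674 J/mm^3


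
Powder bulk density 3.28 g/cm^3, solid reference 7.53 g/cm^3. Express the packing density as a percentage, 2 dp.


Packing = (3.28/7.53)*100 = 43.56 %


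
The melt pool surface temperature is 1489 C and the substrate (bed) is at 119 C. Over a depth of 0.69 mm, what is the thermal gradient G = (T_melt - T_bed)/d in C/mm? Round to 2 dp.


G = (1489-119)/0.69 = 1985.51 C/mm


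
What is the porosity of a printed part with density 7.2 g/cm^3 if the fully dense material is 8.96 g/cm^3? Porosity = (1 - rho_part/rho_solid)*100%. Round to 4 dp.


Porosity = (1-7.2/8.96)*100 = 19.6429 %


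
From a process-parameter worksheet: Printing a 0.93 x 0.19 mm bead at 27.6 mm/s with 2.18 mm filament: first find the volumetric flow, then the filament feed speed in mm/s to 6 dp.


Q = 0.93 * 0.19 * 27.6 = 4.87692 mm^3/s
A_fil = pi*(2.18/2)^2 = 3.73252623 mm^2
v_feed = 4.87692 / 3.73252623 = 1.3066 mm/s


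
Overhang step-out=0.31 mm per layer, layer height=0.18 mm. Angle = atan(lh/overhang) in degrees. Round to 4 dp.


angle = atan(0.18/0.31) = 30.1414 degrees


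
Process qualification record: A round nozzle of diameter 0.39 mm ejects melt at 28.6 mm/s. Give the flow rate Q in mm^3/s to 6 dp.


A = pi*(0.39/2)^2 = 0.11945906 mm^2
Q = 0.11945906 * 28.6 = 3.416529 mm^3/s


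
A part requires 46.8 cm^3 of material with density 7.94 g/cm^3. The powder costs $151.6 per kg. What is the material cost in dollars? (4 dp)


Mass = 46.8*7.94/1000 = 0.371592 kg
Cost = 0.371592 * 151.6 = 56.3333 $


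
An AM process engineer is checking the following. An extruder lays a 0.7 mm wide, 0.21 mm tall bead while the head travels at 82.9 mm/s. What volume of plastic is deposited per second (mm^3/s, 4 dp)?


Rate = 0.7 * 0.21 * 82.9 = 12.1863 mm^3/s


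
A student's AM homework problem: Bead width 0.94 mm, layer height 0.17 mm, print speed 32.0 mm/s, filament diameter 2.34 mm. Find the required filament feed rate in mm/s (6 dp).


Q = 0.94 * 0.17 * 32.0 = 5.1136 mm^3/s
A_fil = pi*(2.34/2)^2 = 4.30052618 mm^2
v_feed = 5.1136 / 4.30052618 = 1.189064 mm/s


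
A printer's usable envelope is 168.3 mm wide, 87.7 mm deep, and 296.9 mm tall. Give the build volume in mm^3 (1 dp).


V = 168.3 * 87.7 * 296.9 = 4382217.3 mm^3


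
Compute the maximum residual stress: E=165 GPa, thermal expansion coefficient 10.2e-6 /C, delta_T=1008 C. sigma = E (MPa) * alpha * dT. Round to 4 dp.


sigma = 165*1000 * 10.2e-6 * 1008 = 1696.464 MPa


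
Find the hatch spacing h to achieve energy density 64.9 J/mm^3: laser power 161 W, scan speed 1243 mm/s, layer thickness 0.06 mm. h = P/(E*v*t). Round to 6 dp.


h = 161 / (64.9*1243*0.06) = 0.033263 mm


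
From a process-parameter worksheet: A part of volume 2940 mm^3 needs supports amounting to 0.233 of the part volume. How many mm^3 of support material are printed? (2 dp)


V_support = 2940 * 0.233 = 685.02 mm^3


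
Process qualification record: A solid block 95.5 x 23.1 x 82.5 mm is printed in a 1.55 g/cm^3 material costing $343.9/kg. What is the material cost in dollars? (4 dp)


V = 95.5 * 23.1 * 82.5 = 181999.125 mm^3 = 181.999125 cm^3
Mass = 181.999125 * 1.55 / 1000 = 0.28209864 kg
Cost = 0.28209864 * 343.9 = 97.0137 $


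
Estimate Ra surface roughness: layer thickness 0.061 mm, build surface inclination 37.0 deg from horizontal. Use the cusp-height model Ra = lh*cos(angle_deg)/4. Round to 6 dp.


Ra = 0.061 * cos(37.0) / 4 = 0.012179 mm


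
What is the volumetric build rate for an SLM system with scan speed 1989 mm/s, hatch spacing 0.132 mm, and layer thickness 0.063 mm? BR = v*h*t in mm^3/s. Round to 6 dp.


Rate = 1989 * 0.132 * 0.063 = 16.540524 mm^3/s


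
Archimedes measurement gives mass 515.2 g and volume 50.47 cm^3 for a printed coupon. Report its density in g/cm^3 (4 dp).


rho = 515.2 / 50.47 = 10.208 g/cm^3


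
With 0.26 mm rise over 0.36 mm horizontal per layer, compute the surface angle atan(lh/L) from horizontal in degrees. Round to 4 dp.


angle = atan(0.26/0.36) = 35.8377 degrees


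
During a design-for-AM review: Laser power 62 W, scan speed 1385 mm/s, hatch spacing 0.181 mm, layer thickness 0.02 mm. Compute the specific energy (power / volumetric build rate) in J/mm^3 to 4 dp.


Build rate = 1385 * 0.181 * 0.02 = 5.0137 mm^3/s
SE = 62 / 5.0137 = 12.3661 J/mm^3


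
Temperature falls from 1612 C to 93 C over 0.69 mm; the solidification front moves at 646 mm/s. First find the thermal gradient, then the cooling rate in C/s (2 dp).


G = (1612-93)/0.69 = 2201.44927536 C/mm
CR = 2201.44927536 * 646 = 1422136.23 C/s


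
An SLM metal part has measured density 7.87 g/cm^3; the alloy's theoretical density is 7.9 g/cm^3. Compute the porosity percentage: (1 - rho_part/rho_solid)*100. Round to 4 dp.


Porosity = (1-7.87/7.9)*100 = 0.3797 %


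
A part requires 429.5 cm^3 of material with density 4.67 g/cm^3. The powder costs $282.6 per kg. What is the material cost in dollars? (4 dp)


Mass = 429.5*4.67/1000 = 2.005765 kg
Cost = 2.005765 * 282.6 = 566.8292 $


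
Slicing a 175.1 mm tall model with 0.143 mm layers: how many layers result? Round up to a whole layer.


Layers = ceil(175.1/0.143) = 1225


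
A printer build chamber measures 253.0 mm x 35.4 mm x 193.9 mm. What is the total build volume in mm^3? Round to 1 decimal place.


V = 253.0 * 35.4 * 193.9 = 1736607.2 mm^3


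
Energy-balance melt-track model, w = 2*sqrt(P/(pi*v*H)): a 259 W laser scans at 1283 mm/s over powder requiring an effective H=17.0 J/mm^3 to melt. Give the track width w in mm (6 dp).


w = 2*sqrt(259/(pi*1283*17.0)) = 0.122961 mm


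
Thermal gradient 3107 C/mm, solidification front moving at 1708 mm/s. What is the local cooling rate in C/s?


CR = 3107 * 1708 = 5306756 C/s


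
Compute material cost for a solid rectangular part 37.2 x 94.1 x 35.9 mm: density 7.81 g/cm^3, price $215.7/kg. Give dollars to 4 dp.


V = 37.2 * 94.1 * 35.9 = 125668.668 mm^3 = 125.668668 cm^3
Mass = 125.668668 * 7.81 / 1000 = 0.9814723 kg
Cost = 0.9814723 * 215.7 = 211.7036 $


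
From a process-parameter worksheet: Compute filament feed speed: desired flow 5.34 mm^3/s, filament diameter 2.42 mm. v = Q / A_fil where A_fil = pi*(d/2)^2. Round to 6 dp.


A = pi*(2.42/2)^2 = 4.599606
v = 5.34 / 4.599606 = 1.160969 mm/s


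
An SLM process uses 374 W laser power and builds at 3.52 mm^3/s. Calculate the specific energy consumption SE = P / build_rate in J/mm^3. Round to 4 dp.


SE = 374 / 3.52 = 106.25 J/mm^3


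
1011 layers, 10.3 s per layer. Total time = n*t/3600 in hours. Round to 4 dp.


t = 1011 * 10.3 / 3600 = 2.8926 hrs


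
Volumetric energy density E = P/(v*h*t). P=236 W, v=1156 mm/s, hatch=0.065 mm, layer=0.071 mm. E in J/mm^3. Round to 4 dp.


E = 236 / (1156*0.065*0.071) = 44.2367 J/mm^3


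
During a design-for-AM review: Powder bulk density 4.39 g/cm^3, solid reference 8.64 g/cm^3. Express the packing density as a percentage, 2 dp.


Packing = (4.39/8.64)*100 = 50.81 %


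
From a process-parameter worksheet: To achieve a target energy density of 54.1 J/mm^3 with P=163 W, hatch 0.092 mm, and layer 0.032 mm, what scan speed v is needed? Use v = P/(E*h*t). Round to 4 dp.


v = 163 / (54.1*0.092*0.032) = 1023.4168 mm/s


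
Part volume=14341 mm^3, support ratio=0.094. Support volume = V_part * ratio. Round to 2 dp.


V_support = 14341 * 0.094 = 1348.05 mm^3


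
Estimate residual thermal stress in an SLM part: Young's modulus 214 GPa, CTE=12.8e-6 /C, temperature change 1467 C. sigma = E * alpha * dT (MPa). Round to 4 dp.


sigma = 214*1000 * 12.8e-6 * 1467 = 4018.4064 MPa


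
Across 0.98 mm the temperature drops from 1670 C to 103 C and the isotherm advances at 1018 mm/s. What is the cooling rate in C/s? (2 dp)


G = (1670-103)/0.98 = 1598.97959184 C/mm
CR = 1598.97959184 * 1018 = 1627761.22 C/s


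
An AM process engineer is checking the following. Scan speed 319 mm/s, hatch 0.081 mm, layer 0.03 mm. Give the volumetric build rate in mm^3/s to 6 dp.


Rate = 319 * 0.081 * 0.03 = 0.77517 mm^3/s


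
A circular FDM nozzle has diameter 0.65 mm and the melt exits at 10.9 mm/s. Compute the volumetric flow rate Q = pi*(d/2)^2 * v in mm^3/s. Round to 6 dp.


A = pi*(0.65/2)^2 = 0.33183072 mm^2
Q = 0.33183072 * 10.9 = 3.616955 mm^3/s


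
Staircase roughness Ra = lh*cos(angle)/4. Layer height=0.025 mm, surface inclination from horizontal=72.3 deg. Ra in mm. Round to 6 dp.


Ra = 0.025 * cos(72.3) / 4 = 0.0019 mm


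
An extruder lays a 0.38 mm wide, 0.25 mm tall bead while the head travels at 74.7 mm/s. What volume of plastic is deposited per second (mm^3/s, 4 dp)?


Rate = 0.38 * 0.25 * 74.7 = 7.0965 mm^3/s


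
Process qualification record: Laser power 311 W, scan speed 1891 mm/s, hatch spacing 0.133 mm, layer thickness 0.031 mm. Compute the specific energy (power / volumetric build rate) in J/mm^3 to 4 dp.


Build rate = 1891 * 0.133 * 0.031 = 7.796593 mm^3/s
SE = 311 / 7.796593 = 39.8892 J/mm^3


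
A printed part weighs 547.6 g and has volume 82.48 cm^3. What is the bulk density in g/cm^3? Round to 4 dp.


rho = 547.6 / 82.48 = 6.6392 g/cm^3


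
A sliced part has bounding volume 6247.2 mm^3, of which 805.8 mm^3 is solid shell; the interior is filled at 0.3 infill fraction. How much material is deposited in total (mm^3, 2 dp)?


V_infill = (6247.2 - 805.8) * 0.3 = 1632.42
V_total = 805.8 + 1632.42 = 2438.22 mm^3


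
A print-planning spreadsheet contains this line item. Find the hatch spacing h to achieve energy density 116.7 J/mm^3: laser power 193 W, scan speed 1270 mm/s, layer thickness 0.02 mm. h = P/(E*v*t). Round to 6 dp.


h = 193 / (116.7*1270*0.02) = 0.065111 mm


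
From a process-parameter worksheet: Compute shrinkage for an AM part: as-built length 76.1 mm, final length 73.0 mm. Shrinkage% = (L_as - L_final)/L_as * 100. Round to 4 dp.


Shrinkage = ((76.1-73.0)/76.1)*100 = 4.0736 %


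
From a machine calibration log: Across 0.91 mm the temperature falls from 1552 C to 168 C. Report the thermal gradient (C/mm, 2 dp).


G = (1552-168)/0.91 = 1520.88 C/mm


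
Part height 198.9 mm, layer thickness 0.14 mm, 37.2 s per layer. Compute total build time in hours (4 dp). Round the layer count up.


Layers = ceil(198.9/0.14) = 1421
t = 1421 * 37.2 / 3600 = 14.6837 hrs


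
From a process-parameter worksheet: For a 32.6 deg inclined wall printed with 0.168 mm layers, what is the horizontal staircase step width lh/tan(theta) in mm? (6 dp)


step = 0.168 / tan(32.6) = 0.262694 mm


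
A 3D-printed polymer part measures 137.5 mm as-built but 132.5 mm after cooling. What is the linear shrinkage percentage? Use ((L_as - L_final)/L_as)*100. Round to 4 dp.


Shrinkage = ((137.5-132.5)/137.5)*100 = 3.6364 %


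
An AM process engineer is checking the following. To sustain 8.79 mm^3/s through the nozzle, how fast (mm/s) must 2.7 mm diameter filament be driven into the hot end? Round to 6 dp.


A = pi*(2.7/2)^2 = 5.725553
v = 8.79 / 5.725553 = 1.535223 mm/s


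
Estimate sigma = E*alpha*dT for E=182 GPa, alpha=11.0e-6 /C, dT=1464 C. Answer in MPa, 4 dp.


sigma = 182*1000 * 11.0e-6 * 1464 = 2930.928 MPa


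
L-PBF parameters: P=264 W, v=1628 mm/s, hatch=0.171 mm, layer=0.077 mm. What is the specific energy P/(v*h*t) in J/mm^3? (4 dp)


Build rate = 1628 * 0.171 * 0.077 = 21.435876 mm^3/s
SE = 264 / 21.435876 = 12.3158 J/mm^3


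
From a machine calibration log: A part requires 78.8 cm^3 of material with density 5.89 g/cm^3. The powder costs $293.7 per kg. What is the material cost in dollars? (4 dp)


Mass = 78.8*5.89/1000 = 0.464132 kg
Cost = 0.464132 * 293.7 = 136.3156 $


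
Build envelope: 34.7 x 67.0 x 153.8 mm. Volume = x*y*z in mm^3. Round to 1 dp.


V = 34.7 * 67.0 * 153.8 = 357569.6 mm^3


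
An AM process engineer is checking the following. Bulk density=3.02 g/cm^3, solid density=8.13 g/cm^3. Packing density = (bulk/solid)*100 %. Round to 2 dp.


Packing = (3.02/8.13)*100 = 37.15 %


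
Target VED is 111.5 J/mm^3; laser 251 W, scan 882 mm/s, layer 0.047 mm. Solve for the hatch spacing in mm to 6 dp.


h = 251 / (111.5*882*0.047) = 0.054304 mm


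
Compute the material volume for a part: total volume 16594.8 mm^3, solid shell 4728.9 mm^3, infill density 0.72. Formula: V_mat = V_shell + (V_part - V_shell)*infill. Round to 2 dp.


V_infill = (16594.8 - 4728.9) * 0.72 = 8543.45
V_total = 4728.9 + 8543.45 = 13272.35 mm^3


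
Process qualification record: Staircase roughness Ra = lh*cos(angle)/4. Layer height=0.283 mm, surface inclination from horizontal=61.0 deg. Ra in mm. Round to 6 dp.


Ra = 0.283 * cos(61.0) / 4 = 0.0343 mm


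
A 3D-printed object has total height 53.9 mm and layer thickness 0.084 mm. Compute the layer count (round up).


Layers = ceil(53.9/0.084) = 642


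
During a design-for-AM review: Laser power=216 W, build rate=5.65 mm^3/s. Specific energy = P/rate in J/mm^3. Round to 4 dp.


SE = 216 / 5.65 = 38.2301 J/mm^3


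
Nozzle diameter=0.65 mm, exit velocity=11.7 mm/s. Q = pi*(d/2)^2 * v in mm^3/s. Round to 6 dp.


A = pi*(0.65/2)^2 = 0.33183072 mm^2
Q = 0.33183072 * 11.7 = 3.882419 mm^3/s


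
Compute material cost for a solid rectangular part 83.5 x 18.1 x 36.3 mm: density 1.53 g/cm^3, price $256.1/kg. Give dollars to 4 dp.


V = 83.5 * 18.1 * 36.3 = 54862.005 mm^3 = 54.862005 cm^3
Mass = 54.862005 * 1.53 / 1000 = 0.08393887 kg
Cost = 0.08393887 * 256.1 = 21.4967 $


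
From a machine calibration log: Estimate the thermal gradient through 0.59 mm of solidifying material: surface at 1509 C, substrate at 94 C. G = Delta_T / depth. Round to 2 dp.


G = (1509-94)/0.59 = 2398.31 C/mm


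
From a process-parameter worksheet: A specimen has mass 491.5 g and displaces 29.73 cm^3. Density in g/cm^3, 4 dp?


rho = 491.5 / 29.73 = 16.5321 g/cm^3


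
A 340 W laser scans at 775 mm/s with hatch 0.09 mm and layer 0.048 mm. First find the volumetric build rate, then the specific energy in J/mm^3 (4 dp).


Build rate = 775 * 0.09 * 0.048 = 3.348 mm^3/s
SE = 340 / 3.348 = 101.5532 J/mm^3


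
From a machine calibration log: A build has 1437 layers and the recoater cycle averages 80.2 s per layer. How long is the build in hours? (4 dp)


t = 1437 * 80.2 / 3600 = 32.0132 hrs


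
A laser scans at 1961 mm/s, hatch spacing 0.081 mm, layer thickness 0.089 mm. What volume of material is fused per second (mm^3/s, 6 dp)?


Rate = 1961 * 0.081 * 0.089 = 14.136849 mm^3/s


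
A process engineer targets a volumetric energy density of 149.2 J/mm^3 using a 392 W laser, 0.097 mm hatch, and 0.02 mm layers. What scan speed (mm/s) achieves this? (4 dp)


v = 392 / (149.2*0.097*0.02) = 1354.302 mm/s


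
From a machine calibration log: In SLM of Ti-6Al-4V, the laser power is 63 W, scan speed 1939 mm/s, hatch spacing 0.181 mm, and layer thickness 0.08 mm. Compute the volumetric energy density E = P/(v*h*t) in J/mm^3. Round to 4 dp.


E = 63 / (1939*0.181*0.08) = 2.2439 J/mm^3


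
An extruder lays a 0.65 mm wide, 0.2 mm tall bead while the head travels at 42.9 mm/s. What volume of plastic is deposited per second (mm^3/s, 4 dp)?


Rate = 0.65 * 0.2 * 42.9 = 5.577 mm^3/s


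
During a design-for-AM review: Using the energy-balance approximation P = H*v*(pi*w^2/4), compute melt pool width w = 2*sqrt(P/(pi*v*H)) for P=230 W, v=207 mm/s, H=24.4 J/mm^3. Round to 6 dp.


w = 2*sqrt(230/(pi*207*24.4)) = 0.24079 mm


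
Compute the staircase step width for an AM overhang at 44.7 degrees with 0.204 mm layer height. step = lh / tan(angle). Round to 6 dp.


step = 0.204 / tan(44.7) = 0.206148 mm


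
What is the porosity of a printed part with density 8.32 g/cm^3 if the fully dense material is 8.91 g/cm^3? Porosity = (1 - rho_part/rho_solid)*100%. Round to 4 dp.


Porosity = (1-8.32/8.91)*100 = 6.6218 %


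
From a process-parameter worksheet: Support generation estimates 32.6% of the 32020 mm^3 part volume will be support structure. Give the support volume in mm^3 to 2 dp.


V_support = 32020 * 0.326 = 10438.52 mm^3


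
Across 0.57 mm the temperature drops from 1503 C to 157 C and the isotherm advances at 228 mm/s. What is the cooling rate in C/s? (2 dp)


G = (1503-157)/0.57 = 2361.40350877 C/mm
CR = 2361.40350877 * 228 = 538400.0 C/s


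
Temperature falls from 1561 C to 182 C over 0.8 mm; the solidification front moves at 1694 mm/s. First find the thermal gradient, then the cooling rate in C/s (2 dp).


G = (1561-182)/0.8 = 1723.75 C/mm
CR = 1723.75 * 1694 = 2920032.5 C/s


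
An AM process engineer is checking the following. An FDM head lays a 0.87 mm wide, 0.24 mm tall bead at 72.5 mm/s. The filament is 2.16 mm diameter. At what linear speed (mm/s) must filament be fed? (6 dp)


Q = 0.87 * 0.24 * 72.5 = 15.138 mm^3/s
A_fil = pi*(2.16/2)^2 = 3.66435367 mm^2
v_feed = 15.138 / 3.66435367 = 4.131151 mm/s


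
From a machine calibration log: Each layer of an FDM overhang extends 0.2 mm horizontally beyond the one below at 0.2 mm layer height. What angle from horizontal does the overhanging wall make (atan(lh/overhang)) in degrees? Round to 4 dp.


angle = atan(0.2/0.2) = 45.0 degrees


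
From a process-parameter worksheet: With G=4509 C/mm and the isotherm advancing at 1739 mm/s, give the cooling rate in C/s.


CR = 4509 * 1739 = 7841151 C/s


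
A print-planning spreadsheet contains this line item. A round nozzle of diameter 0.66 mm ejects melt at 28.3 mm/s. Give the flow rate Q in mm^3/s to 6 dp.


A = pi*(0.66/2)^2 = 0.34211944 mm^2
Q = 0.34211944 * 28.3 = 9.68198 mm^3/s


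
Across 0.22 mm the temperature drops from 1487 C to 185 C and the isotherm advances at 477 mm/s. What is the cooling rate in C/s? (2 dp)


G = (1487-185)/0.22 = 5918.18181818 C/mm
CR = 5918.18181818 * 477 = 2822972.73 C/s


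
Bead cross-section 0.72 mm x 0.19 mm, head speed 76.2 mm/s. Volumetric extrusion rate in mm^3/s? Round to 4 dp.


Rate = 0.72 * 0.19 * 76.2 = 10.4242 mm^3/s


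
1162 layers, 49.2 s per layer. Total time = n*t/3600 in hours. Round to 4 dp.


t = 1162 * 49.2 / 3600 = 15.8807 hrs


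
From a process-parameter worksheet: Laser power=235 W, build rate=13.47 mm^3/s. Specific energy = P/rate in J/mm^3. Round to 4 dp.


SE = 235 / 13.47 = 17.4462 J/mm^3


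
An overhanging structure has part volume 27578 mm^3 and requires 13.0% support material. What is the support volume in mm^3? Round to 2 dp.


V_support = 27578 * 0.13 = 3585.14 mm^3


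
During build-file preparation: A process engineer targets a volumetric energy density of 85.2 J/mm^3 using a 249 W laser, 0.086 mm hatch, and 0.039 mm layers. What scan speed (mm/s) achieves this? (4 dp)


v = 249 / (85.2*0.086*0.039) = 871.3581 mm/s


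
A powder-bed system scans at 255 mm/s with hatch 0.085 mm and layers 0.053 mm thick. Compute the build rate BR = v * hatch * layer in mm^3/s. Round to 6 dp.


Rate = 255 * 0.085 * 0.053 = 1.148775 mm^3/s


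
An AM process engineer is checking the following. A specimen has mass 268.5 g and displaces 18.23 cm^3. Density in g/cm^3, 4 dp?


rho = 268.5 / 18.23 = 14.7285 g/cm^3


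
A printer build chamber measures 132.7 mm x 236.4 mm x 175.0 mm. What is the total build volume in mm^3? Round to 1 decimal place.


V = 132.7 * 236.4 * 175.0 = 5489799.0 mm^3


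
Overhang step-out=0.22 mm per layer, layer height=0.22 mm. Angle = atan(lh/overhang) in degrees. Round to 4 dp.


angle = atan(0.22/0.22) = 45.0 degrees


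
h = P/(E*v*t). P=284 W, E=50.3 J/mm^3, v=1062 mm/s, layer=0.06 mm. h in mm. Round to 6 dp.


h = 284 / (50.3*1062*0.06) = 0.088608 mm


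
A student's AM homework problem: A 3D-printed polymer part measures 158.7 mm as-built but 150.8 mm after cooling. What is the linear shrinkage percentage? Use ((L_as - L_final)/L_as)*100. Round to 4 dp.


Shrinkage = ((158.7-150.8)/158.7)*100 = 4.9779 %


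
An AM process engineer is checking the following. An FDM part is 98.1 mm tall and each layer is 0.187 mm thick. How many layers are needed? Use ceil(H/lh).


Layers = ceil(98.1/0.187) = 525


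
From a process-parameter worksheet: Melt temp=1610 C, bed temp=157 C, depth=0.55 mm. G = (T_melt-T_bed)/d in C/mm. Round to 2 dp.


G = (1610-157)/0.55 = 2641.82 C/mm


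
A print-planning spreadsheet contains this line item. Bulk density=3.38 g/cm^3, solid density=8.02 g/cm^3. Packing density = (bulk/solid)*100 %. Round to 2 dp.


Packing = (3.38/8.02)*100 = 42.14 %


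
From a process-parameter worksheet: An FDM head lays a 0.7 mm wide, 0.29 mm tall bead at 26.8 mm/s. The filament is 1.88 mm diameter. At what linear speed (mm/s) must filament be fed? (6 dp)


Q = 0.7 * 0.29 * 26.8 = 5.4404 mm^3/s
A_fil = pi*(1.88/2)^2 = 2.77591127 mm^2
v_feed = 5.4404 / 2.77591127 = 1.959861 mm/s


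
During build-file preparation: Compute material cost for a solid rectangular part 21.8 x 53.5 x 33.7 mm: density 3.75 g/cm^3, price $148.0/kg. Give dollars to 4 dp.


V = 21.8 * 53.5 * 33.7 = 39304.31 mm^3 = 39.30431 cm^3
Mass = 39.30431 * 3.75 / 1000 = 0.14739116 kg
Cost = 0.14739116 * 148.0 = 21.8139 $


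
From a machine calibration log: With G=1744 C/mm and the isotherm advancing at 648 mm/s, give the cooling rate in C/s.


CR = 1744 * 648 = 1130112 C/s


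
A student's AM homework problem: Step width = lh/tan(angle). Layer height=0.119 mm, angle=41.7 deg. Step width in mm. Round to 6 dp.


step = 0.119 / tan(41.7) = 0.133563 mm


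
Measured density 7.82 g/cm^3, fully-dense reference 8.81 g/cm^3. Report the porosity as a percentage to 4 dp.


Porosity = (1-7.82/8.81)*100 = 11.2372 %


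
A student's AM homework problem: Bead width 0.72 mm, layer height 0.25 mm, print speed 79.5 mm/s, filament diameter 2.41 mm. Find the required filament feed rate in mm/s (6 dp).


Q = 0.72 * 0.25 * 79.5 = 14.31 mm^3/s
A_fil = pi*(2.41/2)^2 = 4.56167107 mm^2
v_feed = 14.31 / 4.56167107 = 3.137008 mm/s


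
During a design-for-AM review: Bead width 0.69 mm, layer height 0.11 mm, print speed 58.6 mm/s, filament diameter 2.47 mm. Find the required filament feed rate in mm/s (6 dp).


Q = 0.69 * 0.11 * 58.6 = 4.44774 mm^3/s
A_fil = pi*(2.47/2)^2 = 4.79163566 mm^2
v_feed = 4.44774 / 4.79163566 = 0.92823 mm/s


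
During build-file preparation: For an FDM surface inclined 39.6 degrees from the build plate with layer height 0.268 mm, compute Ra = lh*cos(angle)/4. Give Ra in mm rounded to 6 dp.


Ra = 0.268 * cos(39.6) / 4 = 0.051624 mm


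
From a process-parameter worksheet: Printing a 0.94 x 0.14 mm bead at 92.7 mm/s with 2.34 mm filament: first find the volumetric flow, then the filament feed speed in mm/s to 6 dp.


Q = 0.94 * 0.14 * 92.7 = 12.19932 mm^3/s
A_fil = pi*(2.34/2)^2 = 4.30052618 mm^2
v_feed = 12.19932 / 4.30052618 = 2.836704 mm/s


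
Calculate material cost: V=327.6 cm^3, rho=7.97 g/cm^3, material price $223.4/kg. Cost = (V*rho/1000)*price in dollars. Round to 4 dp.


Mass = 327.6*7.97/1000 = 2.610972 kg
Cost = 2.610972 * 223.4 = 583.2911 $


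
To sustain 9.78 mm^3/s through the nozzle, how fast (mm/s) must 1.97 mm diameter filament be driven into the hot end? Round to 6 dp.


A = pi*(1.97/2)^2 = 3.048052
v = 9.78 / 3.048052 = 3.208607 mm/s


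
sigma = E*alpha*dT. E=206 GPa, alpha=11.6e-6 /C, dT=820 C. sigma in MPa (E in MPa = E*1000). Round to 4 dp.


sigma = 206*1000 * 11.6e-6 * 820 = 1959.472 MPa


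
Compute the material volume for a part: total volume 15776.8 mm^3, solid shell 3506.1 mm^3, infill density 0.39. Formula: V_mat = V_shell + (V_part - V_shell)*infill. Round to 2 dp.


V_infill = (15776.8 - 3506.1) * 0.39 = 4785.57
V_total = 3506.1 + 4785.57 = 8291.67 mm^3


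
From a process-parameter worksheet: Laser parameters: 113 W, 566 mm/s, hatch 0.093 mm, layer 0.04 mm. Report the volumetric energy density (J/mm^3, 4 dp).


E = 113 / (566*0.093*0.04) = 53.6685 J/mm^3


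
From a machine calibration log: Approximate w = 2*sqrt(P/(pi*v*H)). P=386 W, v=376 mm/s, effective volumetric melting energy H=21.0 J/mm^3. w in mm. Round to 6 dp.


w = 2*sqrt(386/(pi*376*21.0)) = 0.249485 mm


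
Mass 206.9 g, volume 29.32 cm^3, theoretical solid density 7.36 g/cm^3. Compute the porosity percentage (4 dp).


rho_part = 206.9 / 29.32 = 7.05661664 g/cm^3
Porosity = (1 - 7.05661664/7.36)*100 = 4.1221 %


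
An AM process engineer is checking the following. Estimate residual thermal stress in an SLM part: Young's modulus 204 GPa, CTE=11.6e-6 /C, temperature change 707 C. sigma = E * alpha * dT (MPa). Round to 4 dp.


sigma = 204*1000 * 11.6e-6 * 707 = 1673.0448 MPa


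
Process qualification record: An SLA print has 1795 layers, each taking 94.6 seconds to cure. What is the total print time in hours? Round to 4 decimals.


t = 1795 * 94.6 / 3600 = 47.1686 hrs


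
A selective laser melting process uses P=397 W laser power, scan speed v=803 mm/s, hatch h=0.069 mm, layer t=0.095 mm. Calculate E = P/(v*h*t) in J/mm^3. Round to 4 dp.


E = 397 / (803*0.069*0.095) = 75.4227 J/mm^3


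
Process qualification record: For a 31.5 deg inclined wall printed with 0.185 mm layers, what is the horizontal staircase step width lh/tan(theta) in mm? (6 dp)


step = 0.185 / tan(31.5) = 0.301893 mm


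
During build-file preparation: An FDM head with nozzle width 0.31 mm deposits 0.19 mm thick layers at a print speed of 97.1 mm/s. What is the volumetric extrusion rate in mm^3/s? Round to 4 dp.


Rate = 0.31 * 0.19 * 97.1 = 5.7192 mm^3/s


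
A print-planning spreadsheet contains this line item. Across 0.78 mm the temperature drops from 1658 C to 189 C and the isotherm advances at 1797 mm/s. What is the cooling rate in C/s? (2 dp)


G = (1658-189)/0.78 = 1883.33333333 C/mm
CR = 1883.33333333 * 1797 = 3384350.0 C/s


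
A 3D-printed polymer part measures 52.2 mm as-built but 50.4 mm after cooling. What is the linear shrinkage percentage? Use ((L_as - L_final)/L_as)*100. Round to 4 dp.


Shrinkage = ((52.2-50.4)/52.2)*100 = 3.4483 %


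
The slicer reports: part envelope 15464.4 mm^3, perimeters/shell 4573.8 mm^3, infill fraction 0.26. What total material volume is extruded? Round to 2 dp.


V_infill = (15464.4 - 4573.8) * 0.26 = 2831.56
V_total = 4573.8 + 2831.56 = 7405.36 mm^3


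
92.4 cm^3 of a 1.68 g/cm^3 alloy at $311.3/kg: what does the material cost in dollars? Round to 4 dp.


Mass = 92.4*1.68/1000 = 0.155232 kg
Cost = 0.155232 * 311.3 = 48.3237 $


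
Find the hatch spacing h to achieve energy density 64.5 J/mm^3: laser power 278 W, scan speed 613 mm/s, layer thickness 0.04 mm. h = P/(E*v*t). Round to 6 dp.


h = 278 / (64.5*613*0.04) = 0.175778 mm


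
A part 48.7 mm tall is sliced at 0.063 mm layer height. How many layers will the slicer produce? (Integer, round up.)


Layers = ceil(48.7/0.063) = 774


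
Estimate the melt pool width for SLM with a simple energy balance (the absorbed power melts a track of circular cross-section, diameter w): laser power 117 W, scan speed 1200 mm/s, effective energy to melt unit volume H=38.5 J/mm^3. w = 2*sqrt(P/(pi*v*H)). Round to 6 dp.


w = 2*sqrt(117/(pi*1200*38.5)) = 0.056784 mm


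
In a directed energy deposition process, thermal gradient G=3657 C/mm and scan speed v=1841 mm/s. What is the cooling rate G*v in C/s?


CR = 3657 * 1841 = 6732537 C/s


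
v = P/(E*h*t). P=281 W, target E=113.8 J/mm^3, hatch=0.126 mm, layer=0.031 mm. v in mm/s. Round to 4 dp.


v = 281 / (113.8*0.126*0.031) = 632.167 mm/s


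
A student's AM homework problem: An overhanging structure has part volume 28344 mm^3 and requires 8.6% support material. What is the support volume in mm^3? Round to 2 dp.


V_support = 28344 * 0.086 = 2437.58 mm^3


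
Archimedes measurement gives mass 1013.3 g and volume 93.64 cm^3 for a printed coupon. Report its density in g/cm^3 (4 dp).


rho = 1013.3 / 93.64 = 10.8212 g/cm^3


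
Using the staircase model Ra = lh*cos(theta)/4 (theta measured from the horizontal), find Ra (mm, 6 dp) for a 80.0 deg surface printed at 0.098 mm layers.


Ra = 0.098 * cos(80.0) / 4 = 0.004254 mm


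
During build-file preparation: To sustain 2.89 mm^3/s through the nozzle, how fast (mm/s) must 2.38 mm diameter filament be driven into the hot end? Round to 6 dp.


A = pi*(2.38/2)^2 = 4.448809
v = 2.89 / 4.448809 = 0.649612 mm/s


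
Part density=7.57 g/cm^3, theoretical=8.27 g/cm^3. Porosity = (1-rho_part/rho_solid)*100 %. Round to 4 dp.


Porosity = (1-7.57/8.27)*100 = 8.4643 %
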